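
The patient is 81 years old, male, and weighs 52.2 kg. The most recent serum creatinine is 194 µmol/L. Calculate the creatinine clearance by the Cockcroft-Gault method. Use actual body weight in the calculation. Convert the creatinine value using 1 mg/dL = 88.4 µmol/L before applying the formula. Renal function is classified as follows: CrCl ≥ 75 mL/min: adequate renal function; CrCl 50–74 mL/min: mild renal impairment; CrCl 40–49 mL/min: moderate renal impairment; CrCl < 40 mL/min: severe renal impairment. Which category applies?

severe renal impairment

SCr = 194 / 88.4 = 2.195 mg/dL
CrCl = (140 − 81) × 52.2 / (72 × 2.195) = 3079.8 / 158.04 ≈ 19.5 mL/min
19 mL/min falls in the 'severe renal impairment' range.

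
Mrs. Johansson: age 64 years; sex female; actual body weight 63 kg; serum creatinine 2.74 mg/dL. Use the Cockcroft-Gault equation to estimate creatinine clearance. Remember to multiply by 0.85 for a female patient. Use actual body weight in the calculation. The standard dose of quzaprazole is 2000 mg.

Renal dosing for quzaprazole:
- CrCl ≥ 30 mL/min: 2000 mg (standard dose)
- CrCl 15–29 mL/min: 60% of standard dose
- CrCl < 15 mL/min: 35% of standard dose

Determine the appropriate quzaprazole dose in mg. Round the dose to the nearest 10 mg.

CrCl = (140 − 64) × 63 / (72 × 2.74) × 0.85 = 4788.0 / 197.28 × 0.85 ≈ 20.6 mL/min
CrCl ≈ 21 mL/min → bracket 15–29 mL/min.
60% of 2000 mg = 1200 mg

1200 mg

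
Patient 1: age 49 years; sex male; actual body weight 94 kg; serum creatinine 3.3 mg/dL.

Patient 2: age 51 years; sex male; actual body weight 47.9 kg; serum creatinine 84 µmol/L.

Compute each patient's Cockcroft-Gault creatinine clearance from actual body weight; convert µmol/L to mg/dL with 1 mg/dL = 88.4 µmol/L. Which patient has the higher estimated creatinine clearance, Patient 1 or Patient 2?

Patient 2

Patient 1: CrCl = (140 − 49) × 94 / (72 × 3.3) = 8554.0 / 237.60 ≈ 36.0 mL/min
Patient 2: SCr = 84 / 88.4 = 0.95 mg/dL
Patient 2: CrCl = (140 − 51) × 47.9 / (72 × 0.95) = 4263.1 / 68.40 ≈ 62.3 mL/min
36.0 vs 62.3 mL/min → Patient 2 is higher.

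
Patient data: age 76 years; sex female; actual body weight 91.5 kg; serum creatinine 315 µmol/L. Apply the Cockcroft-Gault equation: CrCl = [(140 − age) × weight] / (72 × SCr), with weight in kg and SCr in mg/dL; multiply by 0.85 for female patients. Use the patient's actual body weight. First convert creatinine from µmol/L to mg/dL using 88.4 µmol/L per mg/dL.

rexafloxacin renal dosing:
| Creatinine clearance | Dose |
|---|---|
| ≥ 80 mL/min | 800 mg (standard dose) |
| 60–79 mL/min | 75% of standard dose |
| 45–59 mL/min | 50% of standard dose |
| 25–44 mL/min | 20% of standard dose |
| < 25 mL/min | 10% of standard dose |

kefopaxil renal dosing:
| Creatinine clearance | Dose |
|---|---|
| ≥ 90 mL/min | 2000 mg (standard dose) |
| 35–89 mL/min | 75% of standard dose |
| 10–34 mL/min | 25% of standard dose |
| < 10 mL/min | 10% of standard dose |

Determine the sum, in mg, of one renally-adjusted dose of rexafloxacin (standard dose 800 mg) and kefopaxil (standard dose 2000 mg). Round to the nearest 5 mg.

SCr = 315 / 88.4 = 3.563 mg/dL
CrCl = (140 − 76) × 91.5 / (72 × 3.563) × 0.85 = 5856.0 / 256.54 × 0.85 ≈ 19.4 mL/min
CrCl ≈ 19 mL/min.
rexafloxacin: < 25 mL/min → 10% of 800 mg = 80 mg.
kefopaxil: 10–34 mL/min → 25% of 2000 mg = 500 mg.
Total = 80 + 500 = 580 mg.

580 mg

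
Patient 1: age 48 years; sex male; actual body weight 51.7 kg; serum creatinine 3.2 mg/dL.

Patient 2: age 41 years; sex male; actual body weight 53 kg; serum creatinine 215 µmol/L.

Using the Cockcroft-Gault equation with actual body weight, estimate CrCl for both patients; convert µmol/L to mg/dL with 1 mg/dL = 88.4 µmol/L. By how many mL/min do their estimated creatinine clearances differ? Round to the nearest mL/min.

Patient 1: CrCl = (140 − 48) × 51.7 / (72 × 3.2) = 4756.4 / 230.40 ≈ 20.6 mL/min
Patient 2: SCr = 215 / 88.4 = 2.432 mg/dL
Patient 2: CrCl = (140 − 41) × 53 / (72 × 2.432) = 5247.0 / 175.10 ≈ 30.0 mL/min
|20.6 − 30.0| = 9.4 mL/min

9 mL/min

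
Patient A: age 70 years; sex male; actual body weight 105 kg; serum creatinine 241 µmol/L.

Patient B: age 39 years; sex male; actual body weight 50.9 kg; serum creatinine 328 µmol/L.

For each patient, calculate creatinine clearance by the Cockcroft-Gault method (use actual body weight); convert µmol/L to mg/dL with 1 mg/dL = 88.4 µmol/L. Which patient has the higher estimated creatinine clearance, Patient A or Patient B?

Patient A

Patient A: SCr = 241 / 88.4 = 2.726 mg/dL
Patient A: CrCl = (140 − 70) × 105 / (72 × 2.726) = 7350.0 / 196.27 ≈ 37.4 mL/min
Patient B: SCr = 328 / 88.4 = 3.71 mg/dL
Patient B: CrCl = (140 − 39) × 50.9 / (72 × 3.71) = 5140.9 / 267.12 ≈ 19.2 mL/min
37.4 vs 19.2 mL/min → Patient A is higher.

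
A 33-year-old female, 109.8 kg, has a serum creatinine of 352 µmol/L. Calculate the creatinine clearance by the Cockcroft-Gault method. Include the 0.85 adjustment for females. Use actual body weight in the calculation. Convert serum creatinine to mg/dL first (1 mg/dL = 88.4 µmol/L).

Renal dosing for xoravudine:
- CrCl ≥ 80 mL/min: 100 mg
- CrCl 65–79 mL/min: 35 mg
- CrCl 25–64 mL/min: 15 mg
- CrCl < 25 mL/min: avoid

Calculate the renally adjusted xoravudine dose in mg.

15 mg

SCr = 352 / 88.4 = 3.982 mg/dL
CrCl = (140 − 33) × 109.8 / (72 × 3.982) × 0.85 = 11748.6 / 286.70 × 0.85 ≈ 34.8 mL/min
CrCl ≈ 35 mL/min → bracket 25–64 mL/min.
Dose for this bracket: 15 mg.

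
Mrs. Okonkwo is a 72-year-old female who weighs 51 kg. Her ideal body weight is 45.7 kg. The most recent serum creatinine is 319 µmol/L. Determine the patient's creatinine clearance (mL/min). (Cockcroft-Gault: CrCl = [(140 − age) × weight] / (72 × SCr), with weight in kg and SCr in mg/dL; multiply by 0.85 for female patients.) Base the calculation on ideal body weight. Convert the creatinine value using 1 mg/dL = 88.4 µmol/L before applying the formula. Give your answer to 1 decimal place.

SCr = 319 / 88.4 = 3.609 mg/dL
CrCl = (140 − 72) × 45.7 / (72 × 3.609) × 0.85 = 3107.6 / 259.85 × 0.85 ≈ 10.2 mL/min

10.2 mL/min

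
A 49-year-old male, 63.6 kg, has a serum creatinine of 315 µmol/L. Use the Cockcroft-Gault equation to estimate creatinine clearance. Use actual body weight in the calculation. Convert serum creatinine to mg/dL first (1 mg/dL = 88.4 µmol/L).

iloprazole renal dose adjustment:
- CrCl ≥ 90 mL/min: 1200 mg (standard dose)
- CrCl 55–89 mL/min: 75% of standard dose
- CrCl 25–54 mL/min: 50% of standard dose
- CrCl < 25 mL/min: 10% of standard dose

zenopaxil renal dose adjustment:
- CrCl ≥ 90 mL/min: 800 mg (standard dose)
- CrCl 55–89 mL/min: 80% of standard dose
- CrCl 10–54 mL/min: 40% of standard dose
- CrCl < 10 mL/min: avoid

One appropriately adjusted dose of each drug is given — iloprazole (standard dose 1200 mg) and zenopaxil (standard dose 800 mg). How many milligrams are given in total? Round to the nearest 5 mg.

SCr = 315 / 88.4 = 3.563 mg/dL
CrCl = (140 − 49) × 63.6 / (72 × 3.563) = 5787.6 / 256.54 ≈ 22.6 mL/min
CrCl ≈ 23 mL/min.
iloprazole: < 25 mL/min → 10% of 1200 mg = 120 mg.
zenopaxil: 10–54 mL/min → 40% of 800 mg = 320 mg.
Total = 120 + 320 = 440 mg.

440 mg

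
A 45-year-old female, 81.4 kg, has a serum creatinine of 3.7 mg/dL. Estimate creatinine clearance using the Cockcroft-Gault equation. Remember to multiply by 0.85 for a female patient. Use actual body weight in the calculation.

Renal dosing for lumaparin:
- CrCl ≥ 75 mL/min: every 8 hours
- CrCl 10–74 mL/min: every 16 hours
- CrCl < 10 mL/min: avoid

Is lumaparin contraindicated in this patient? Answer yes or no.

no

CrCl = (140 − 45) × 81.4 / (72 × 3.7) × 0.85 = 7733.0 / 266.40 × 0.85 ≈ 24.7 mL/min
CrCl ≈ 25 mL/min, which is ≥ 10 mL/min.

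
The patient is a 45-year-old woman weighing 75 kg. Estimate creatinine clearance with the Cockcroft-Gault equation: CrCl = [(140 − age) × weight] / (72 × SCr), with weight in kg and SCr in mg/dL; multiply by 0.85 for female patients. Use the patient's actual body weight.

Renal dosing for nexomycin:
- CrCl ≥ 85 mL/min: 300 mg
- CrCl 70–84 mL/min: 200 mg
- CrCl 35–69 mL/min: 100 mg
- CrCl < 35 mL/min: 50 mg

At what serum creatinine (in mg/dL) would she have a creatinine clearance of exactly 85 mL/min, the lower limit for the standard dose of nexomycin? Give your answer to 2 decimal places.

0.99 mg/dL

Standard dose requires CrCl ≥ 85 mL/min.
Set (140 − 45) × 75 × 0.85 / (72 × SCr) = 85
SCr = (140 − 45) × 75 × 0.85 / (72 × 85) = 0.990 mg/dL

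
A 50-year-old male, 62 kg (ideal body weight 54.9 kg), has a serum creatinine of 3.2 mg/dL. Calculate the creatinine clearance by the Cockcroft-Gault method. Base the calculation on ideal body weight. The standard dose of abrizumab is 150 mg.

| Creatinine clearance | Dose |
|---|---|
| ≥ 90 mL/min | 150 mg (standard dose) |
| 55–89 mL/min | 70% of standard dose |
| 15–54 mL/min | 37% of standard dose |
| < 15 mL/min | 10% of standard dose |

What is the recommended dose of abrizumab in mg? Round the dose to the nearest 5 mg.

CrCl = (140 − 50) × 54.9 / (72 × 3.2) = 4941.0 / 230.40 ≈ 21.4 mL/min
CrCl ≈ 21 mL/min → bracket 15–54 mL/min.
37% of 150 mg = 55.5 mg → 55 mg

55 mg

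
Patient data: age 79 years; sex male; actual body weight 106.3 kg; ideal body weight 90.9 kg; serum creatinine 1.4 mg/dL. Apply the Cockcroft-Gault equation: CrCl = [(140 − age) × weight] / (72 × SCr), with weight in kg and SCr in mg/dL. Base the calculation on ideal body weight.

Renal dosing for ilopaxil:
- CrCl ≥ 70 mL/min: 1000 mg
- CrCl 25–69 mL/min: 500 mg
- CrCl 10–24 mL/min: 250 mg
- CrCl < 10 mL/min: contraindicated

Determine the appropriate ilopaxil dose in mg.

CrCl = (140 − 79) × 90.9 / (72 × 1.4) = 5544.9 / 100.80 ≈ 55.0 mL/min
CrCl ≈ 55 mL/min → bracket 25–69 mL/min.
Dose for this bracket: 500 mg.

500 mg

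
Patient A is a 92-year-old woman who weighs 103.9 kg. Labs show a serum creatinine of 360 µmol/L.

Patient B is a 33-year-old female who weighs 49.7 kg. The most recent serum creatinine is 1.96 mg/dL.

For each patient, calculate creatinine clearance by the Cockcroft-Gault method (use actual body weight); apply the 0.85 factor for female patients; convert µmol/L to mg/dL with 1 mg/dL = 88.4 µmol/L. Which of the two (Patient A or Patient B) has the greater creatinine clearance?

Patient A: SCr = 360 / 88.4 = 4.072 mg/dL
Patient A: CrCl = (140 − 92) × 103.9 / (72 × 4.072) × 0.85 = 4987.2 / 293.18 × 0.85 ≈ 14.5 mL/min
Patient B: CrCl = (140 − 33) × 49.7 / (72 × 1.96) × 0.85 = 5317.9 / 141.12 × 0.85 ≈ 32.0 mL/min
14.5 vs 32.0 mL/min → Patient B is higher.

Patient B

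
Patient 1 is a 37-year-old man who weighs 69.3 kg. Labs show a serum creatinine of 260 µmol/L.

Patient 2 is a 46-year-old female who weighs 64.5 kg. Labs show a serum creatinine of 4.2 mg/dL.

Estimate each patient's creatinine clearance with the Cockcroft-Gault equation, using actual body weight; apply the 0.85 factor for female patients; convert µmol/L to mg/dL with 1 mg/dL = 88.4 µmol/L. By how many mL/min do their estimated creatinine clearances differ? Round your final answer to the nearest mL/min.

17 mL/min

Patient 1: SCr = 260 / 88.4 = 2.941 mg/dL
Patient 1: CrCl = (140 − 37) × 69.3 / (72 × 2.941) = 7137.9 / 211.75 ≈ 33.7 mL/min
Patient 2: CrCl = (140 − 46) × 64.5 / (72 × 4.2) × 0.85 = 6063.0 / 302.40 × 0.85 ≈ 17.0 mL/min
|33.7 − 17.0| = 16.7 mL/min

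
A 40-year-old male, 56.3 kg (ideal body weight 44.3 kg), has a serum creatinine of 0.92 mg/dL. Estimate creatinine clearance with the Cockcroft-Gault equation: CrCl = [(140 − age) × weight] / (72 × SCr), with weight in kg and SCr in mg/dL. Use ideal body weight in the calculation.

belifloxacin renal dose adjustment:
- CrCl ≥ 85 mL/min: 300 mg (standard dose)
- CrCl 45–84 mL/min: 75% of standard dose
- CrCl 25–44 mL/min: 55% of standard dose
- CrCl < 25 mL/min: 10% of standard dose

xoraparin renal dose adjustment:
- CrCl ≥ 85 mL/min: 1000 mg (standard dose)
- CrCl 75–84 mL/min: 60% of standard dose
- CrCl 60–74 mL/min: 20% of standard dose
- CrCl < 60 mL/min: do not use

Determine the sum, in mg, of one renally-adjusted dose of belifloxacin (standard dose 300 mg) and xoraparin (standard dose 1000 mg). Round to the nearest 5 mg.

425 mg

CrCl = (140 − 40) × 44.3 / (72 × 0.92) = 4430.0 / 66.24 ≈ 66.9 mL/min
CrCl ≈ 67 mL/min.
belifloxacin: 45–84 mL/min → 75% of 300 mg = 225 mg.
xoraparin: 60–74 mL/min → 20% of 1000 mg = 200 mg.
Total = 225 + 200 = 425 mg.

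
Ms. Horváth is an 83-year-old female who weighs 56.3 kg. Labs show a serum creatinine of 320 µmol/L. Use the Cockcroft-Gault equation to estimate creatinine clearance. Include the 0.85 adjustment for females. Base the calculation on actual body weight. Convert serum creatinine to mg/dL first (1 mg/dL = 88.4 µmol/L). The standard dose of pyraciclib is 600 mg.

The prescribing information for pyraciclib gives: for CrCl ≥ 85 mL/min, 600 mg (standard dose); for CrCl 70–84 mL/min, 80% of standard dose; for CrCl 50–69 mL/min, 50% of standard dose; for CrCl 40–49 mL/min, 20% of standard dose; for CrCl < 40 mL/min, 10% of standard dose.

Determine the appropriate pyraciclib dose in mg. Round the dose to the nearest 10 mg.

SCr = 320 / 88.4 = 3.62 mg/dL
CrCl = (140 − 83) × 56.3 / (72 × 3.62) × 0.85 = 3209.1 / 260.64 × 0.85 ≈ 10.5 mL/min
CrCl ≈ 10 mL/min → bracket < 40 mL/min.
10% of 600 mg = 60 mg

60 mg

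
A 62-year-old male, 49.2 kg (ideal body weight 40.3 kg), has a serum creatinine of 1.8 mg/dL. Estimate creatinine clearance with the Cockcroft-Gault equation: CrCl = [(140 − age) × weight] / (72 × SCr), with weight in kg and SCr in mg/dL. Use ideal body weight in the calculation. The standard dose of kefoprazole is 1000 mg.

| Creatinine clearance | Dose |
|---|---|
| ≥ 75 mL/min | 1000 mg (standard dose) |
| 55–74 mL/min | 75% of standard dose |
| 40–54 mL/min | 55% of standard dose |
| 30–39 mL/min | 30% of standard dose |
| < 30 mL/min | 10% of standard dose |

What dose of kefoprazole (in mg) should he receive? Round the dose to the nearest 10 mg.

CrCl = (140 − 62) × 40.3 / (72 × 1.8) = 3143.4 / 129.60 ≈ 24.3 mL/min
CrCl ≈ 24 mL/min → bracket < 30 mL/min.
10% of 1000 mg = 100 mg

100 mg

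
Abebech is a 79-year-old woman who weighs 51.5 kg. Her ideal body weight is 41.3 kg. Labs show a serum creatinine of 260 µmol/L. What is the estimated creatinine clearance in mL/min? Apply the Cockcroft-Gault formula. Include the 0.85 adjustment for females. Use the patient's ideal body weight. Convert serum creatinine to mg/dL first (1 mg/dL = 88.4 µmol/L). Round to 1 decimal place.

10.1 mL/min

SCr = 260 / 88.4 = 2.941 mg/dL
CrCl = (140 − 79) × 41.3 / (72 × 2.941) × 0.85 = 2519.3 / 211.75 × 0.85 ≈ 10.1 mL/min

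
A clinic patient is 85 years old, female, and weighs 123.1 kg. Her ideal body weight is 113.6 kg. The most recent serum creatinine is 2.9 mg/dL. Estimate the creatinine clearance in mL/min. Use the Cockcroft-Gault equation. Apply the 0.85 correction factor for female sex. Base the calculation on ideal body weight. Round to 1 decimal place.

CrCl = (140 − 85) × 113.6 / (72 × 2.9) × 0.85 = 6248.0 / 208.80 × 0.85 ≈ 25.4 mL/min

25.4 mL/min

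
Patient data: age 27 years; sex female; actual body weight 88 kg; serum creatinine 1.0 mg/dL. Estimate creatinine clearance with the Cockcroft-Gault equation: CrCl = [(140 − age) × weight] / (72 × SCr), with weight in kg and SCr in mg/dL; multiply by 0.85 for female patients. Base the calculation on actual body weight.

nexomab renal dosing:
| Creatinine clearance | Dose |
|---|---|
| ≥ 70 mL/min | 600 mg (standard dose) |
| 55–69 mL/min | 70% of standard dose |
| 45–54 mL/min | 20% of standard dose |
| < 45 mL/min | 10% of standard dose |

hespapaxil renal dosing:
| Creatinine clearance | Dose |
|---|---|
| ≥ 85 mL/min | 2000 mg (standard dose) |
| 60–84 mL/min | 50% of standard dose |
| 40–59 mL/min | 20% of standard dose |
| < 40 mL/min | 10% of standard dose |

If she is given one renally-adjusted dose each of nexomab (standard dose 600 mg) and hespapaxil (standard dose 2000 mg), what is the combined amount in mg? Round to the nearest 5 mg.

CrCl = (140 − 27) × 88 / (72 × 1) × 0.85 = 9944.0 / 72.00 × 0.85 ≈ 117.4 mL/min
CrCl ≈ 117 mL/min.
nexomab: ≥ 70 mL/min → 100% of 600 mg = 600 mg.
hespapaxil: ≥ 85 mL/min → 100% of 2000 mg = 2000 mg.
Total = 600 + 2000 = 2600 mg.

2600 mg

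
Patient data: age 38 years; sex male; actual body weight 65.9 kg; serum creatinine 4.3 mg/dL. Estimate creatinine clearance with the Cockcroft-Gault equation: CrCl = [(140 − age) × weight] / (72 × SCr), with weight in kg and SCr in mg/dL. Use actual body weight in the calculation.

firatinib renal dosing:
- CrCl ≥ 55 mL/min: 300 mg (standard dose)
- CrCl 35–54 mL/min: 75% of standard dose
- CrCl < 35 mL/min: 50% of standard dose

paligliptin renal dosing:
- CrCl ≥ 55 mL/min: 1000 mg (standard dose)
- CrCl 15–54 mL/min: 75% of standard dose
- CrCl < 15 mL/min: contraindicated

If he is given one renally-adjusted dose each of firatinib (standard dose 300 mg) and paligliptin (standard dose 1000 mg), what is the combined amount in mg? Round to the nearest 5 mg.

900 mg

CrCl = (140 − 38) × 65.9 / (72 × 4.3) = 6721.8 / 309.60 ≈ 21.7 mL/min
CrCl ≈ 22 mL/min.
firatinib: < 35 mL/min → 50% of 300 mg = 150 mg.
paligliptin: 15–54 mL/min → 75% of 1000 mg = 750 mg.
Total = 150 + 750 = 900 mg.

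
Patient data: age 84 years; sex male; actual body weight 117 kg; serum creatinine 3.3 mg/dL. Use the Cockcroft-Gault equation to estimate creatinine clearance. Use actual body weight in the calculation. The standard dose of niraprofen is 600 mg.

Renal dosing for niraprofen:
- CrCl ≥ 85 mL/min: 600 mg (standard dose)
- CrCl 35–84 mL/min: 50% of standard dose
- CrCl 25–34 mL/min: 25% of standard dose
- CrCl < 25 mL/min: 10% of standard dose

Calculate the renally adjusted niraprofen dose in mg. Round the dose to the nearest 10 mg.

CrCl = (140 − 84) × 117 / (72 × 3.3) = 6552.0 / 237.60 ≈ 27.6 mL/min
CrCl ≈ 28 mL/min → bracket 25–34 mL/min.
25% of 600 mg = 150 mg

150 mg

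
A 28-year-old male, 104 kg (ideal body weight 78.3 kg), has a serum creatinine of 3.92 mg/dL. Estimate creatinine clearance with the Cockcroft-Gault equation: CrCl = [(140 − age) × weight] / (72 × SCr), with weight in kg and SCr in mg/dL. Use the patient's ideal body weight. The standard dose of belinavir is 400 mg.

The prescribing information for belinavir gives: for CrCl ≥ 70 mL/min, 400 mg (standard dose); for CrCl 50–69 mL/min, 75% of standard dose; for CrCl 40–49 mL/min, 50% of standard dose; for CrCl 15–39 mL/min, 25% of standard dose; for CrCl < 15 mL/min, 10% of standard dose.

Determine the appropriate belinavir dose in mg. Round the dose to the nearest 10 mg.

CrCl = (140 − 28) × 78.3 / (72 × 3.92) = 8769.6 / 282.24 ≈ 31.1 mL/min
CrCl ≈ 31 mL/min → bracket 15–39 mL/min.
25% of 400 mg = 100 mg

100 mg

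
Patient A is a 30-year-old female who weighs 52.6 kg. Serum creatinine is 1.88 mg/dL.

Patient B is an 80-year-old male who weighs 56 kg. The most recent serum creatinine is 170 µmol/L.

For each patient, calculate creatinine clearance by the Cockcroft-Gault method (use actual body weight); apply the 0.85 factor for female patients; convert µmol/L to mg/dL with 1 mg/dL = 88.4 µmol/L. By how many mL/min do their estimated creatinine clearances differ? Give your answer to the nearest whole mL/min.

Patient A: CrCl = (140 − 30) × 52.6 / (72 × 1.88) × 0.85 = 5786.0 / 135.36 × 0.85 ≈ 36.3 mL/min
Patient B: SCr = 170 / 88.4 = 1.923 mg/dL
Patient B: CrCl = (140 − 80) × 56 / (72 × 1.923) = 3360.0 / 138.46 ≈ 24.3 mL/min
|36.3 − 24.3| = 12.0 mL/min

12 mL/min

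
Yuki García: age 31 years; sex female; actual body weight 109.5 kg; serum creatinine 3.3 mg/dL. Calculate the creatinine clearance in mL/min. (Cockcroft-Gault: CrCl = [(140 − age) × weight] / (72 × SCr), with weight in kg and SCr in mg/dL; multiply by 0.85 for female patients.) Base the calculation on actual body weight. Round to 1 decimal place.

42.7 mL/min

CrCl = (140 − 31) × 109.5 / (72 × 3.3) × 0.85 = 11935.5 / 237.60 × 0.85 ≈ 42.7 mL/min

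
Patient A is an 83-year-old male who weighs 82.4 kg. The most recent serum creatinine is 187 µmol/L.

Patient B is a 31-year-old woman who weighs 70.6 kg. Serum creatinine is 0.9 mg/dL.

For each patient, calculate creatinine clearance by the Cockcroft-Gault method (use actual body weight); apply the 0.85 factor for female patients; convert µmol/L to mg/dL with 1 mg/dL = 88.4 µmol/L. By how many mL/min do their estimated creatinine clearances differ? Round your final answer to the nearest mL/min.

70 mL/min

Patient A: SCr = 187 / 88.4 = 2.115 mg/dL
Patient A: CrCl = (140 − 83) × 82.4 / (72 × 2.115) = 4696.8 / 152.28 ≈ 30.8 mL/min
Patient B: CrCl = (140 − 31) × 70.6 / (72 × 0.9) × 0.85 = 7695.4 / 64.80 × 0.85 ≈ 100.9 mL/min
|30.8 − 100.9| = 70.1 mL/min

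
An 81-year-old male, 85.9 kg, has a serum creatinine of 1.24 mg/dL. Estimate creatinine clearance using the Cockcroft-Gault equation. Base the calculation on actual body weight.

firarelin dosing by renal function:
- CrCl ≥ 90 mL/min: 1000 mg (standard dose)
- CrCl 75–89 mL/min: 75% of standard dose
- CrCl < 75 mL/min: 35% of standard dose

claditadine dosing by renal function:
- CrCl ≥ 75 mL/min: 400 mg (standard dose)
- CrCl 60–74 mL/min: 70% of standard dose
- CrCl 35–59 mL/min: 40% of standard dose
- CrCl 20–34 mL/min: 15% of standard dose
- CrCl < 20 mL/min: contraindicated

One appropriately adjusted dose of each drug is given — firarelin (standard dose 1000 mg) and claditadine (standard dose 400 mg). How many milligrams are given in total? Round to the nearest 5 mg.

510 mg

CrCl = (140 − 81) × 85.9 / (72 × 1.24) = 5068.1 / 89.28 ≈ 56.8 mL/min
CrCl ≈ 57 mL/min.
firarelin: < 75 mL/min → 35% of 1000 mg = 350 mg.
claditadine: 35–59 mL/min → 40% of 400 mg = 160 mg.
Total = 350 + 160 = 510 mg.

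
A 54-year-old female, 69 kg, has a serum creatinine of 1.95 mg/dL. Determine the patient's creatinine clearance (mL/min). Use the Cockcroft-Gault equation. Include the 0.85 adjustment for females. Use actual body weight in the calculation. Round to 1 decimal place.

35.9 mL/min

CrCl = (140 − 54) × 69 / (72 × 1.95) × 0.85 = 5934.0 / 140.40 × 0.85 ≈ 35.9 mL/min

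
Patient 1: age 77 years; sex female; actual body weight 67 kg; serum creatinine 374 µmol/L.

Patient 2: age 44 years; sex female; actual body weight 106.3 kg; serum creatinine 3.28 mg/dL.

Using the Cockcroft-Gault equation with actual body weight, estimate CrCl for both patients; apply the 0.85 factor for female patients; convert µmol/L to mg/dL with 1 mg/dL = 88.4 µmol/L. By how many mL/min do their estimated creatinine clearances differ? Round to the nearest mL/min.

25 mL/min

Patient 1: SCr = 374 / 88.4 = 4.231 mg/dL
Patient 1: CrCl = (140 − 77) × 67 / (72 × 4.231) × 0.85 = 4221.0 / 304.63 × 0.85 ≈ 11.8 mL/min
Patient 2: CrCl = (140 − 44) × 106.3 / (72 × 3.28) × 0.85 = 10204.8 / 236.16 × 0.85 ≈ 36.7 mL/min
|11.8 − 36.7| = 24.9 mL/min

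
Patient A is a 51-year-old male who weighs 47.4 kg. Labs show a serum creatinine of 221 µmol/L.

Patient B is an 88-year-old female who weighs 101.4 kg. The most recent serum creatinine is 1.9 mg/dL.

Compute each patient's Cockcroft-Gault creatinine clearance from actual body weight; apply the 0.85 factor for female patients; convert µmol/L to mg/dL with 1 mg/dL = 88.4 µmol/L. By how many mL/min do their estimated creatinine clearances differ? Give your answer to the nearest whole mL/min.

9 mL/min

Patient A: SCr = 221 / 88.4 = 2.5 mg/dL
Patient A: CrCl = (140 − 51) × 47.4 / (72 × 2.5) = 4218.6 / 180.00 ≈ 23.4 mL/min
Patient B: CrCl = (140 − 88) × 101.4 / (72 × 1.9) × 0.85 = 5272.8 / 136.80 × 0.85 ≈ 32.8 mL/min
|23.4 − 32.8| = 9.4 mL/min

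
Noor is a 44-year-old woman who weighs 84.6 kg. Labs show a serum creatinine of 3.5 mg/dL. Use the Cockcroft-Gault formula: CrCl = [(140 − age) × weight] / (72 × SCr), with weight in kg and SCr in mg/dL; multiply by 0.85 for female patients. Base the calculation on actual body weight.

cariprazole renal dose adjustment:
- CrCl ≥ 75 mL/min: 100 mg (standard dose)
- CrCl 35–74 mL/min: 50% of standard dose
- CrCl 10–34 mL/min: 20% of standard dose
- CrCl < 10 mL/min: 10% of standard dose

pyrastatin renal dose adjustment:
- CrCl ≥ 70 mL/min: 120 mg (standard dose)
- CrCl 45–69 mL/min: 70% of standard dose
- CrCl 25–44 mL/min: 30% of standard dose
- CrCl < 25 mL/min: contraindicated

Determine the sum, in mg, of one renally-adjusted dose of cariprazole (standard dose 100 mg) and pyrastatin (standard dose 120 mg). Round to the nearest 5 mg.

CrCl = (140 − 44) × 84.6 / (72 × 3.5) × 0.85 = 8121.6 / 252.00 × 0.85 ≈ 27.4 mL/min
CrCl ≈ 27 mL/min.
cariprazole: 10–34 mL/min → 20% of 100 mg = 20 mg.
pyrastatin: 25–44 mL/min → 30% of 120 mg = 36 mg.
Total = 20 + 36 = 56 mg.

55 mg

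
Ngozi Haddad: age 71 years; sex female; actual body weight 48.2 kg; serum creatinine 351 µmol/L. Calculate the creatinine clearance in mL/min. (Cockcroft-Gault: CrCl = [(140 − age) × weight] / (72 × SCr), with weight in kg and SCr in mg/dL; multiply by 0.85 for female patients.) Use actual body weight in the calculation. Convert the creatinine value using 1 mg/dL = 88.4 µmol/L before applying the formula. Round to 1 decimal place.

SCr = 351 / 88.4 = 3.971 mg/dL
CrCl = (140 − 71) × 48.2 / (72 × 3.971) × 0.85 = 3325.8 / 285.91 × 0.85 ≈ 9.9 mL/min

9.9 mL/min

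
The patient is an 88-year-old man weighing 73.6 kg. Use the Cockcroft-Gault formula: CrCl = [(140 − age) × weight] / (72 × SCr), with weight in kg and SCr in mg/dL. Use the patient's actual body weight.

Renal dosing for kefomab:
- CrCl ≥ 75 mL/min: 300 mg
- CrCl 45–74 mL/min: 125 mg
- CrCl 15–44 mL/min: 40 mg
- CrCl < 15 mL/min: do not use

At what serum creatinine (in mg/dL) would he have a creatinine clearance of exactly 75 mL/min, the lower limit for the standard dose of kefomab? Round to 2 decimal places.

0.71 mg/dL

Standard dose requires CrCl ≥ 75 mL/min.
Set (140 − 88) × 73.6 / (72 × SCr) = 75
SCr = (140 − 88) × 73.6 / (72 × 75) = 0.709 mg/dL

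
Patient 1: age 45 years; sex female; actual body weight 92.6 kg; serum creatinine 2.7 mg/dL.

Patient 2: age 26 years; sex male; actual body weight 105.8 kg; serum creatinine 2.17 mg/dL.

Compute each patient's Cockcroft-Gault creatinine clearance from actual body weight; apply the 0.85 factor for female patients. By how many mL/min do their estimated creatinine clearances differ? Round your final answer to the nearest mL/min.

Patient 1: CrCl = (140 − 45) × 92.6 / (72 × 2.7) × 0.85 = 8797.0 / 194.40 × 0.85 ≈ 38.5 mL/min
Patient 2: CrCl = (140 − 26) × 105.8 / (72 × 2.17) = 12061.2 / 156.24 ≈ 77.2 mL/min
|38.5 − 77.2| = 38.7 mL/min

39 mL/min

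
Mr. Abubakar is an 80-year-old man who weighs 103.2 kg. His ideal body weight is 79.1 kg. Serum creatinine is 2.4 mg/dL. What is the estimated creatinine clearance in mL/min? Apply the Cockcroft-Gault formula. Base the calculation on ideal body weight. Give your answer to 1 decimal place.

CrCl = (140 − 80) × 79.1 / (72 × 2.4) = 4746.0 / 172.80 ≈ 27.5 mL/min

27.5 mL/min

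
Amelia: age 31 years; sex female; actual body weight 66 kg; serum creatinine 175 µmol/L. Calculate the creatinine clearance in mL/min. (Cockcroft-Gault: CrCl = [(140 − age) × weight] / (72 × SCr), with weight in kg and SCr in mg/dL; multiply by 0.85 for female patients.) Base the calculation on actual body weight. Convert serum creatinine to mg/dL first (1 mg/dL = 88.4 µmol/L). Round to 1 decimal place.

42.9 mL/min

SCr = 175 / 88.4 = 1.98 mg/dL
CrCl = (140 − 31) × 66 / (72 × 1.98) × 0.85 = 7194.0 / 142.56 × 0.85 ≈ 42.9 mL/min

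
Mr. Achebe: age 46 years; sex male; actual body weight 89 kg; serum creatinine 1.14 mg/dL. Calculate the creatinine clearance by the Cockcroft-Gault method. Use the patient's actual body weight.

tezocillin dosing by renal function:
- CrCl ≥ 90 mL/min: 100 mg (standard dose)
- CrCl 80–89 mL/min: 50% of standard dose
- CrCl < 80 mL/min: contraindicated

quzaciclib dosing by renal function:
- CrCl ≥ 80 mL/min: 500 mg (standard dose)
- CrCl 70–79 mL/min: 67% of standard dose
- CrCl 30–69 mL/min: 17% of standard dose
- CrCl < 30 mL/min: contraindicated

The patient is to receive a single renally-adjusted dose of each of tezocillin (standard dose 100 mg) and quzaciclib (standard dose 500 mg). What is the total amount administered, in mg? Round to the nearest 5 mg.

CrCl = (140 − 46) × 89 / (72 × 1.14) = 8366.0 / 82.08 ≈ 101.9 mL/min
CrCl ≈ 102 mL/min.
tezocillin: ≥ 90 mL/min → 100% of 100 mg = 100 mg.
quzaciclib: ≥ 80 mL/min → 100% of 500 mg = 500 mg.
Total = 100 + 500 = 600 mg.

600 mg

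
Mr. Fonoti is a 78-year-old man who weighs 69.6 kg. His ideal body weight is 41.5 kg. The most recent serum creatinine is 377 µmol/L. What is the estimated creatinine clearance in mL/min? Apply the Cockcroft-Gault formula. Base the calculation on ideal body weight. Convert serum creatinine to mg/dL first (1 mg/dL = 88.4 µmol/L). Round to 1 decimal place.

8.4 mL/min

SCr = 377 / 88.4 = 4.265 mg/dL
CrCl = (140 − 78) × 41.5 / (72 × 4.265) = 2573.0 / 307.08 ≈ 8.4 mL/min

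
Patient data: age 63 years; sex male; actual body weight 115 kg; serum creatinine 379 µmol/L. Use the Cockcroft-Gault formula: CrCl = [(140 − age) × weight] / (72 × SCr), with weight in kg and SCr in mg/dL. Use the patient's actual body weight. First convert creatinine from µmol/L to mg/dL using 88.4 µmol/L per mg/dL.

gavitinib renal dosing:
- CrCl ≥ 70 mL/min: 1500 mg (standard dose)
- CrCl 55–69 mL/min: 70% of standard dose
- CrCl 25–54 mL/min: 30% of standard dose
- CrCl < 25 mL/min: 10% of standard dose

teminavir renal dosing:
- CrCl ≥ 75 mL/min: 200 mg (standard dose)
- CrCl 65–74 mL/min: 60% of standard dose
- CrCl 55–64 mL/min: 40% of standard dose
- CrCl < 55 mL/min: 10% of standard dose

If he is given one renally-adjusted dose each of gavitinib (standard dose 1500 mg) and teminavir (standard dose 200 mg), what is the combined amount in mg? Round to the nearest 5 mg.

SCr = 379 / 88.4 = 4.287 mg/dL
CrCl = (140 − 63) × 115 / (72 × 4.287) = 8855.0 / 308.66 ≈ 28.7 mL/min
CrCl ≈ 29 mL/min.
gavitinib: 25–54 mL/min → 30% of 1500 mg = 450 mg.
teminavir: < 55 mL/min → 10% of 200 mg = 20 mg.
Total = 450 + 20 = 470 mg.

470 mg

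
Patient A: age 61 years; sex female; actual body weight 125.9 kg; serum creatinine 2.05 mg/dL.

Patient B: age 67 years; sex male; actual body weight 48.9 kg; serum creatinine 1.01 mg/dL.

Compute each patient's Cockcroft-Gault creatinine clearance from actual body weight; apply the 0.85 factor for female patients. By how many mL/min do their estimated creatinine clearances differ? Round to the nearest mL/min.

8 mL/min

Patient A: CrCl = (140 − 61) × 125.9 / (72 × 2.05) × 0.85 = 9946.1 / 147.60 × 0.85 ≈ 57.3 mL/min
Patient B: CrCl = (140 − 67) × 48.9 / (72 × 1.01) = 3569.7 / 72.72 ≈ 49.1 mL/min
|57.3 − 49.1| = 8.2 mL/min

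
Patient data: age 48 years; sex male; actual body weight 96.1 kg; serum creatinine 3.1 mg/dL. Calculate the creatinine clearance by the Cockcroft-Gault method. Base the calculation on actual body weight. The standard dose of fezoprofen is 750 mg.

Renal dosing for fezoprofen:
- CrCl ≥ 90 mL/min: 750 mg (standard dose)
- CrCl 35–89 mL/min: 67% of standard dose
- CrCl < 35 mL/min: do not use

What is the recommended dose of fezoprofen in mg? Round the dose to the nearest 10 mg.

500 mg

CrCl = (140 − 48) × 96.1 / (72 × 3.1) = 8841.2 / 223.20 ≈ 39.6 mL/min
CrCl ≈ 40 mL/min → bracket 35–89 mL/min.
67% of 750 mg = 502.5 mg → 500 mg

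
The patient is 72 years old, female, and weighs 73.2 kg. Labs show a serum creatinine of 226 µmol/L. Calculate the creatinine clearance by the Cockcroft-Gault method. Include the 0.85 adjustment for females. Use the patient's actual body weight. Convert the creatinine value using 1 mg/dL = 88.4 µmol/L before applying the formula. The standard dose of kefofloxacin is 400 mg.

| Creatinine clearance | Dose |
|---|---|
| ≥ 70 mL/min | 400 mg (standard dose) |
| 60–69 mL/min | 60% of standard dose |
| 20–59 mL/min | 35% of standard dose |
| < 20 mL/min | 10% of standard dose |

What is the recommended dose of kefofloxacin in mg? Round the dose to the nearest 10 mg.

SCr = 226 / 88.4 = 2.557 mg/dL
CrCl = (140 − 72) × 73.2 / (72 × 2.557) × 0.85 = 4977.6 / 184.10 × 0.85 ≈ 23.0 mL/min
CrCl ≈ 23 mL/min → bracket 20–59 mL/min.
35% of 400 mg = 140 mg

140 mg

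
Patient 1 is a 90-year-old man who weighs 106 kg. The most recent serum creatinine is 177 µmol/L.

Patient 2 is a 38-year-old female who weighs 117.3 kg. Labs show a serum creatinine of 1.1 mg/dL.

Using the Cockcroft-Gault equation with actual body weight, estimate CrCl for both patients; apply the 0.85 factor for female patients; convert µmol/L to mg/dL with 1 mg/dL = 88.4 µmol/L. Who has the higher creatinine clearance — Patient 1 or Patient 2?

Patient 1: SCr = 177 / 88.4 = 2.002 mg/dL
Patient 1: CrCl = (140 − 90) × 106 / (72 × 2.002) = 5300.0 / 144.14 ≈ 36.8 mL/min
Patient 2: CrCl = (140 − 38) × 117.3 / (72 × 1.1) × 0.85 = 11964.6 / 79.20 × 0.85 ≈ 128.4 mL/min
36.8 vs 128.4 mL/min → Patient 2 is higher.

Patient 2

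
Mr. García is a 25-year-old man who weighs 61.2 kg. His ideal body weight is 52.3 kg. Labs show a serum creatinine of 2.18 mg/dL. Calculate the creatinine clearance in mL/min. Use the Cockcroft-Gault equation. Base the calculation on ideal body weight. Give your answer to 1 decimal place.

CrCl = (140 − 25) × 52.3 / (72 × 2.18) = 6014.5 / 156.96 ≈ 38.3 mL/min

38.3 mL/min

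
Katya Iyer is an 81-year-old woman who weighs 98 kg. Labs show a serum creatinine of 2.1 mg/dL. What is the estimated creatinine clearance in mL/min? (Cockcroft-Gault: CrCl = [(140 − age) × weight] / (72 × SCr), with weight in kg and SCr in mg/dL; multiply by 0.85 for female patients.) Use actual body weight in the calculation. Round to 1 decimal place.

32.5 mL/min

CrCl = (140 − 81) × 98 / (72 × 2.1) × 0.85 = 5782.0 / 151.20 × 0.85 ≈ 32.5 mL/min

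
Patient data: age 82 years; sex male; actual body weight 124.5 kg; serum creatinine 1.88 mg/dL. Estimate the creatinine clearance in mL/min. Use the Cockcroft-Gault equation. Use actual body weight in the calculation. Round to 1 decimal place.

53.3 mL/min

CrCl = (140 − 82) × 124.5 / (72 × 1.88) = 7221.0 / 135.36 ≈ 53.3 mL/min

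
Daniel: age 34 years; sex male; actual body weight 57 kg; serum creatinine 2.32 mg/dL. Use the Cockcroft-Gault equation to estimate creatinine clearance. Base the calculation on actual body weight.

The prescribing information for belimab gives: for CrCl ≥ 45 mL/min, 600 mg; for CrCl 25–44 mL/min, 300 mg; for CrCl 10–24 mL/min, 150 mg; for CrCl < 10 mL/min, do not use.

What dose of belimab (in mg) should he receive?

CrCl = (140 − 34) × 57 / (72 × 2.32) = 6042.0 / 167.04 ≈ 36.2 mL/min
CrCl ≈ 36 mL/min → bracket 25–44 mL/min.
Dose for this bracket: 300 mg.

300 mg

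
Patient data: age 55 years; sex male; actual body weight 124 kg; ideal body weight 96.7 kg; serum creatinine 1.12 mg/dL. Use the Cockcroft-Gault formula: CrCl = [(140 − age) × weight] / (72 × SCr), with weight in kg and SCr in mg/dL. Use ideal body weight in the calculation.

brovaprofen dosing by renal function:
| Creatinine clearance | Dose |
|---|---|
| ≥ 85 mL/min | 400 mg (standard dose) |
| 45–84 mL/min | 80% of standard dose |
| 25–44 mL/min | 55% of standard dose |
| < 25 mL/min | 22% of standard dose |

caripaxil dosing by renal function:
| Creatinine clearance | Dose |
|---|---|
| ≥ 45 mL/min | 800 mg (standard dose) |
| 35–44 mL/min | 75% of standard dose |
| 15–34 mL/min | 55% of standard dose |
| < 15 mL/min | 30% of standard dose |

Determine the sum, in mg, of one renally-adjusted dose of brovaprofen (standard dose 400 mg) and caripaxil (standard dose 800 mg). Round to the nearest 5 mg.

1200 mg

CrCl = (140 − 55) × 96.7 / (72 × 1.12) = 8219.5 / 80.64 ≈ 101.9 mL/min
CrCl ≈ 102 mL/min.
brovaprofen: ≥ 85 mL/min → 100% of 400 mg = 400 mg.
caripaxil: ≥ 45 mL/min → 100% of 800 mg = 800 mg.
Total = 400 + 800 = 1200 mg.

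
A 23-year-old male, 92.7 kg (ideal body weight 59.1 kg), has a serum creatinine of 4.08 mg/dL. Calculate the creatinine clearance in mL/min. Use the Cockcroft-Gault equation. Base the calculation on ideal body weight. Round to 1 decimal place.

CrCl = (140 − 23) × 59.1 / (72 × 4.08) = 6914.7 / 293.76 ≈ 23.5 mL/min

23.5 mL/min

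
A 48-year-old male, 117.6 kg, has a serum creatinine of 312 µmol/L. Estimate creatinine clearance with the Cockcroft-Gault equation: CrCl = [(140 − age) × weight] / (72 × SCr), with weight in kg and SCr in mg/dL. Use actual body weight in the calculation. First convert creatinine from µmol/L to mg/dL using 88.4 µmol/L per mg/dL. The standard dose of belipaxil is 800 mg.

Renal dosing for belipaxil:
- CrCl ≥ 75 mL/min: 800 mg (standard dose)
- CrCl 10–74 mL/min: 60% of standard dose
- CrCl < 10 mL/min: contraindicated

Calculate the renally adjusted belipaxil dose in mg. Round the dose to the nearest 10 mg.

SCr = 312 / 88.4 = 3.529 mg/dL
CrCl = (140 − 48) × 117.6 / (72 × 3.529) = 10819.2 / 254.09 ≈ 42.6 mL/min
CrCl ≈ 43 mL/min → bracket 10–74 mL/min.
60% of 800 mg = 480 mg

480 mg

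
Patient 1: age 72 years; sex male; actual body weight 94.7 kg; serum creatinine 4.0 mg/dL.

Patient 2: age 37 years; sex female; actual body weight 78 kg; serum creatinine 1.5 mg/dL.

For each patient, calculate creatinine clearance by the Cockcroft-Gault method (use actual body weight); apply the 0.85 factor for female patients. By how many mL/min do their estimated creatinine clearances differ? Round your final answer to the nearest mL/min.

Patient 1: CrCl = (140 − 72) × 94.7 / (72 × 4) = 6439.6 / 288.00 ≈ 22.4 mL/min
Patient 2: CrCl = (140 − 37) × 78 / (72 × 1.5) × 0.85 = 8034.0 / 108.00 × 0.85 ≈ 63.2 mL/min
|22.4 − 63.2| = 40.8 mL/min

41 mL/min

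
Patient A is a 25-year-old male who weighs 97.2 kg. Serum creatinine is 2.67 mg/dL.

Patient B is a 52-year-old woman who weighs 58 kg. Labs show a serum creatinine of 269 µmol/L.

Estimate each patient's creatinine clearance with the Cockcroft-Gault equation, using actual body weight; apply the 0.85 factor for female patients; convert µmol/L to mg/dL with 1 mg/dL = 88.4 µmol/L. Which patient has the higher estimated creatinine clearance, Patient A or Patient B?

Patient A

Patient A: CrCl = (140 − 25) × 97.2 / (72 × 2.67) = 11178.0 / 192.24 ≈ 58.1 mL/min
Patient B: SCr = 269 / 88.4 = 3.043 mg/dL
Patient B: CrCl = (140 − 52) × 58 / (72 × 3.043) × 0.85 = 5104.0 / 219.10 × 0.85 ≈ 19.8 mL/min
58.1 vs 19.8 mL/min → Patient A is higher.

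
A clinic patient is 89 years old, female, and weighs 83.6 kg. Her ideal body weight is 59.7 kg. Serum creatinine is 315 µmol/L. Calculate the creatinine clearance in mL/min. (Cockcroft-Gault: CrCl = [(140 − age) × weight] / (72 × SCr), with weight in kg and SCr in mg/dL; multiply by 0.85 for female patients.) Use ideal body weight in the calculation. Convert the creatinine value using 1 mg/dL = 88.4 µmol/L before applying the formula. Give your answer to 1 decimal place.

SCr = 315 / 88.4 = 3.563 mg/dL
CrCl = (140 − 89) × 59.7 / (72 × 3.563) × 0.85 = 3044.7 / 256.54 × 0.85 ≈ 10.1 mL/min

10.1 mL/min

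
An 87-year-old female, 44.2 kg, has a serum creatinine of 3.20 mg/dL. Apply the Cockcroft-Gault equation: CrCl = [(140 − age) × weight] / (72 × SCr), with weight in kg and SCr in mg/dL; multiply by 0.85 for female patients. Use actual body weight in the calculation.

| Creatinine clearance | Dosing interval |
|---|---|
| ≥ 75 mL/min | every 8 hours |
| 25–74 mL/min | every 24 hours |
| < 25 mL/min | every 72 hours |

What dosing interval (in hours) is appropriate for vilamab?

every 72 hours

CrCl = (140 − 87) × 44.2 / (72 × 3.2) × 0.85 = 2342.6 / 230.40 × 0.85 ≈ 8.6 mL/min
CrCl ≈ 9 mL/min → bracket < 25 mL/min → every 72 hours.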